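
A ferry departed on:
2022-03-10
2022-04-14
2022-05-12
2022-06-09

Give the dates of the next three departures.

2022-07-14, 2022-08-11, 2022-09-08

All dates are Thursdays, 35, 28, 28 days apart.
Specifically, the 2nd Thursday of each month.
July 2022 — 2nd Thursday is 2022-07-14.
2nd Thursday of August 2022: 2022-08-11.
2nd Thursday of September 2022: 2022-09-08.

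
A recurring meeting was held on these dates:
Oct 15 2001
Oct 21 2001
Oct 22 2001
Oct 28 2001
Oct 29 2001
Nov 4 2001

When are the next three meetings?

Nov 5 2001, Nov 11 2001, Nov 12 2001

The gap pattern 6, 1, 6, 1, 6 repeats every 2 events.
These are the Mondays and Sundays of each week.
Next Monday: Nov 5 2001.
Next Sunday: Nov 11 2001.
Next Monday: Nov 12 2001.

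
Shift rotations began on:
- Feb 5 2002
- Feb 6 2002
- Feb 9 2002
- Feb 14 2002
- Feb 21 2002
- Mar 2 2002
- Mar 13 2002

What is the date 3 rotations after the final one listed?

Apr 27 2002

Gaps: 1, 3, 5, 7, 9, 11 days — each gap is 2 larger than the previous one.
Next gap: 13 days. Mar 13 2002 + 13 days = Mar 26 2002.
Next gap: 15 days. Mar 26 2002 + 15 days = Apr 10 2002.
Next gap: 17 days. Apr 10 2002 + 17 days = Apr 27 2002.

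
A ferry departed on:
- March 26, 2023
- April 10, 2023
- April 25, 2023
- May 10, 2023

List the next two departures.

May 25, 2023; June 9, 2023

Every event comes 15 days after the last (15, 15, 15).
May 10, 2023 + 15 days = May 25, 2023.
May 25, 2023 + 15 days = June 9, 2023.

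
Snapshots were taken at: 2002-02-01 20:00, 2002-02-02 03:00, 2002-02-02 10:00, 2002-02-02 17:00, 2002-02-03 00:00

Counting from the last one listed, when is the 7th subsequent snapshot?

2002-02-05 01:00

Gaps: 7, 7, 7, 7 hours — each event is 7 hours after the previous one.
2002-02-03 00:00 + 7 h = 2002-02-03 07:00.
2002-02-03 07:00 + 7 h = 2002-02-03 14:00.
2002-02-03 14:00 + 7 h = 2002-02-03 21:00.
2002-02-03 21:00 + 7 h = 2002-02-04 04:00.
2002-02-04 04:00 + 7 h = 2002-02-04 11:00.
2002-02-04 11:00 + 7 h = 2002-02-04 18:00.
2002-02-04 18:00 + 7 h = 2002-02-05 01:00.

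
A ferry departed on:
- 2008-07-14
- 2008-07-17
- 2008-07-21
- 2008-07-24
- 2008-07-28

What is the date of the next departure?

2008-07-31

The gap pattern 3, 4, 3, 4 repeats every 2 events.
These are the Mondays and Thursdays of each week.
Next Thursday: 2008-07-31.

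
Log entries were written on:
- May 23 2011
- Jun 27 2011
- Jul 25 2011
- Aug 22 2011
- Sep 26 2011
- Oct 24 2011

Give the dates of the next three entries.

Nov 28 2011, Dec 26 2011, Jan 23 2012

Gaps: 35, 28, 28, 35, 28 days — a mix of 28 and 35. Every date is a Monday.
Each is the 4th Monday of its month.
November 2011 — 4th Monday is Nov 28 2011.
December 2011 — 4th Monday is Dec 26 2011.
January 2012 — 4th Monday is Jan 23 2012.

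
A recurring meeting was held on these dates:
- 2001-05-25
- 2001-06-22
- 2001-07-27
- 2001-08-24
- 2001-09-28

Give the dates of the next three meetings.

2001-10-26, 2001-11-23, 2001-12-28

All dates are Fridays, 28, 35, 28, 35 days apart.
Specifically, the 4th Friday of each month.
4th Friday of October 2001: 2001-10-26.
4th Friday of November 2001: 2001-11-23.
December 2001 — 4th Friday is 2001-12-28.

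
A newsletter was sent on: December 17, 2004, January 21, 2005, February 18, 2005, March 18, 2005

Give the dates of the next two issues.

These are Fridays at 28- or 35-day spacing (35, 28, 28).
The pattern: 3rd Friday of the month.
3rd Friday of April 2005: April 15, 2005.
3rd Friday of May 2005: May 20, 2005.

April 15, 2005; May 20, 2005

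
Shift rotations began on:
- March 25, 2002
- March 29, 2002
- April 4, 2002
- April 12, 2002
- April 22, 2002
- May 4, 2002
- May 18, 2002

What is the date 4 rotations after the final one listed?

The spacing grows by 2 each time: 4, 6, 8, 10, 12, 14 days.
Next gap: 16 days. May 18, 2002 + 16 days = June 3, 2002.
Next gap: 18 days. June 3, 2002 + 18 days = June 21, 2002.
Next gap: 20 days. June 21, 2002 + 20 days = July 11, 2002.
Next gap: 22 days. July 11, 2002 + 22 days = August 2, 2002.

August 2, 2002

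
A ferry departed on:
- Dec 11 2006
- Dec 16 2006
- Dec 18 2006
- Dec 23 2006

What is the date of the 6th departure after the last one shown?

The gap pattern 5, 2, 5 repeats every 2 events.
These are the Mondays and Saturdays of each week.
Next Monday: Dec 25 2006.
Next Saturday: Dec 30 2006.
The following Monday is Jan 1 2007.
The following Saturday is Jan 6 2007.
Next Monday: Jan 8 2007.
The following Saturday is Jan 13 2007.

Jan 13 2007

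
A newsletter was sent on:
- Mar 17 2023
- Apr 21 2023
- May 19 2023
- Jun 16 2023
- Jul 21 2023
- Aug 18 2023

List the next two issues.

All dates are Fridays, 35, 28, 28, 35, 28 days apart.
Specifically, the 3rd Friday of each month.
September 2023 — 3rd Friday is Sep 15 2023.
October 2023 — 3rd Friday is Oct 20 2023.

Sep 15 2023, Oct 20 2023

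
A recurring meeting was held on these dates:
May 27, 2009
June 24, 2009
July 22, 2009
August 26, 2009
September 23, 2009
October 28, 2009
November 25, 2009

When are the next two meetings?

All dates are Wednesdays, 28, 28, 35, 28, 35, 28 days apart.
Specifically, the 4th Wednesday of each month.
December 2009 — 4th Wednesday is December 23, 2009.
January 2010 — 4th Wednesday is January 27, 2010.

December 23, 2009; January 27, 2010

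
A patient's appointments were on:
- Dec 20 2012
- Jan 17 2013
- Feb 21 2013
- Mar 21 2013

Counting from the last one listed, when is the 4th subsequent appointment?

All dates are Thursdays, 28, 35, 28 days apart.
Specifically, the 3rd Thursday of each month.
3rd Thursday of April 2013: Apr 18 2013.
May 2013 — 3rd Thursday is May 16 2013.
3rd Thursday of June 2013: Jun 20 2013.
July 2013 — 3rd Thursday is Jul 18 2013.

Jul 18 2013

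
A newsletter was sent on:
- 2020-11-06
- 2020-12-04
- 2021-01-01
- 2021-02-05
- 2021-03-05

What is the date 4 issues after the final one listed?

2021-07-02

Gaps: 28, 28, 35, 28 days — a mix of 28 and 35. Every date is a Friday.
Each is the 1st Friday of its month.
April 2021 — 1st Friday is 2021-04-02.
1st Friday of May 2021: 2021-05-07.
June 2021 — 1st Friday is 2021-06-04.
July 2021 — 1st Friday is 2021-07-02.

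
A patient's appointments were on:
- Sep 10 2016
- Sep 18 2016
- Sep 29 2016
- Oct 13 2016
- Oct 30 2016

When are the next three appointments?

Gaps: 8, 11, 14, 17 days — each gap is 3 larger than the previous one.
Next gap: 20 days. Oct 30 2016 + 20 days = Nov 19 2016.
Next gap: 23 days. Nov 19 2016 + 23 days = Dec 12 2016.
Next gap: 26 days. Dec 12 2016 + 26 days = Jan 7 2017.

Nov 19 2016, Dec 12 2016, Jan 7 2017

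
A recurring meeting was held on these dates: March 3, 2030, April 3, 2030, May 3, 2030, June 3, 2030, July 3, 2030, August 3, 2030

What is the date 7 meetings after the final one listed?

March 3, 2031

The day-of-month is always 3 (31, 30, 31, 30, 31 days between events).
So this recurs on the 3rd of each month.
September 2030: September 3, 2030.
October 2030: October 3, 2030.
Next: November 2030 → November 3, 2030.
December 2030: December 3, 2030.
January 2031: January 3, 2031.
February 2031: February 3, 2031.
March 2031: March 3, 2031.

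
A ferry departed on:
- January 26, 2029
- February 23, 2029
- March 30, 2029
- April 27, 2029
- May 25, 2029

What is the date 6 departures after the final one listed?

These are Fridays with 28, 35, 28, 28-day gaps.
Each is the final Friday of its month — March 30, 2029 is past the 28th, so '4th Friday' doesn't fit.
Last Friday of June 2029: June 29, 2029.
Last Friday of July 2029: July 27, 2029.
August 2029 ends with Friday August 31, 2029.
September 2029 ends with Friday September 28, 2029.
October 2029 ends with Friday October 26, 2029.
Last Friday of November 2029: November 30, 2029.

November 30, 2029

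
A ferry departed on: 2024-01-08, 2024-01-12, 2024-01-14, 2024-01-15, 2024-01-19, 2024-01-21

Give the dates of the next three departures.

2024-01-22, 2024-01-26, 2024-01-28

Every event lands on a Monday or Friday or Sunday (gaps cycle 4, 2, 1, 4, 2).
So the schedule is: every Monday, Friday and Sunday.
Next Monday: 2024-01-22.
Next Friday: 2024-01-26.
Next Sunday: 2024-01-28.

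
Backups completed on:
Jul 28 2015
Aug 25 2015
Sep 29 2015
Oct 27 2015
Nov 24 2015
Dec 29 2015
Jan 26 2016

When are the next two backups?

Every date is a Tuesday; gaps 28, 35, 28, 28, 35, 28 days.
Each is the last Tuesday of its month (at least one falls on the 29th or later, ruling out '4th Tuesday').
February 2016 ends with Tuesday Feb 23 2016.
Last Tuesday of March 2016: Mar 29 2016.

Feb 23 2016, Mar 29 2016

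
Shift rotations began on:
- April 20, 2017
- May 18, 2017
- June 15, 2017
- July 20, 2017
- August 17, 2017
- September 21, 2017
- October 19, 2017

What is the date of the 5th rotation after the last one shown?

March 15, 2018

All dates are Thursdays, 28, 28, 35, 28, 35, 28 days apart.
Specifically, the 3rd Thursday of each month.
November 2017 — 3rd Thursday is November 16, 2017.
3rd Thursday of December 2017: December 21, 2017.
January 2018 — 3rd Thursday is January 18, 2018.
February 2018 — 3rd Thursday is February 15, 2018.
3rd Thursday of March 2018: March 15, 2018.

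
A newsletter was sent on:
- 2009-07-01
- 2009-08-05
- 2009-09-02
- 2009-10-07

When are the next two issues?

Gaps: 35, 28, 35 days — a mix of 28 and 35. Every date is a Wednesday.
Each is the 1st Wednesday of its month.
November 2009 — 1st Wednesday is 2009-11-04.
1st Wednesday of December 2009: 2009-12-02.

2009-11-04, 2009-12-02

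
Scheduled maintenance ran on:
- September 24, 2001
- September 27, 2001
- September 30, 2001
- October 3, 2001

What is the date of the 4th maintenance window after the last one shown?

The spacing is 3, 3, 3 days — always 3 days.
October 3, 2001 + 3 days = October 6, 2001.
October 6, 2001 + 3 days = October 9, 2001.
October 9, 2001 + 3 days = October 12, 2001.
October 12, 2001 + 3 days = October 15, 2001.

October 15, 2001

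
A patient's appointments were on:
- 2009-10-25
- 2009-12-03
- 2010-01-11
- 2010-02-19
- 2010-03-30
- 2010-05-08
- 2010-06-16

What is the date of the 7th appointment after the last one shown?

2011-03-16

Gaps between consecutive events: 39, 39, 39, 39, 39, 39 days — a constant 39-day interval.
2010-06-16 + 39 days = 2010-07-25.
2010-07-25 + 39 days = 2010-09-02.
2010-09-02 + 39 days = 2010-10-11.
2010-10-11 + 39 days = 2010-11-19.
2010-11-19 + 39 days = 2010-12-28.
2010-12-28 + 39 days = 2011-02-05.
2011-02-05 + 39 days = 2011-03-16.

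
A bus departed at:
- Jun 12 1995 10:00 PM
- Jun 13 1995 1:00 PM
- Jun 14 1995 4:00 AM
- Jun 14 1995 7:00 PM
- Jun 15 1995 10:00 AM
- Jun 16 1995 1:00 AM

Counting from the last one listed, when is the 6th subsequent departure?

Jun 19 1995 7:00 PM

Spacing: 15, 15, 15, 15, 15 h — constant 15 h.
Jun 16 1995 1:00 AM + 15 h = Jun 16 1995 4:00 PM.
Jun 16 1995 4:00 PM + 15 h = Jun 17 1995 7:00 AM.
Jun 17 1995 7:00 AM + 15 h = Jun 17 1995 10:00 PM.
Jun 17 1995 10:00 PM + 15 h = Jun 18 1995 1:00 PM.
Jun 18 1995 1:00 PM + 15 h = Jun 19 1995 4:00 AM.
Jun 19 1995 4:00 AM + 15 h = Jun 19 1995 7:00 PM.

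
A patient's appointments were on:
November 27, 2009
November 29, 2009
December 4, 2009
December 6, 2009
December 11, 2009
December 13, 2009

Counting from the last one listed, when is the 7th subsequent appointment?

January 8, 2010

Gaps: 2, 5, 2, 5, 2 days — not constant, but cyclic with period 2.
The events fall on every Friday and Sunday.
The following Friday is December 18, 2009.
The following Sunday is December 20, 2009.
The following Friday is December 25, 2009.
Next Sunday: December 27, 2009.
Next Friday: January 1, 2010.
The following Sunday is January 3, 2010.
The following Friday is January 8, 2010.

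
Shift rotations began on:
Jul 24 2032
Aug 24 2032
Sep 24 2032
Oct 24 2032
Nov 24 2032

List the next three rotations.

The day-of-month is always 24 (31, 31, 30, 31 days between events).
So this recurs on the 24th of each month.
December 2032: Dec 24 2032.
January 2033: Jan 24 2033.
February 2033: Feb 24 2033.

Dec 24 2032, Jan 24 2033, Feb 24 2033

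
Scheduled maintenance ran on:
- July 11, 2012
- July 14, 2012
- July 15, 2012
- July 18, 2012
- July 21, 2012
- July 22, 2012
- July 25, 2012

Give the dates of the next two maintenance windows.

Gaps: 3, 1, 3, 3, 1, 3 days — not constant, but cyclic with period 3.
The events fall on every Wednesday, Saturday and Sunday.
Next Saturday: July 28, 2012.
The following Sunday is July 29, 2012.

July 28, 2012; July 29, 2012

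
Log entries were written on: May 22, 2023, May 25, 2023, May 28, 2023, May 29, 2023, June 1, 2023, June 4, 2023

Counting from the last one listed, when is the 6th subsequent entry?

Every event lands on a Monday or Thursday or Sunday (gaps cycle 3, 3, 1, 3, 3).
So the schedule is: every Monday, Thursday and Sunday.
The following Monday is June 5, 2023.
The following Thursday is June 8, 2023.
The following Sunday is June 11, 2023.
Next Monday: June 12, 2023.
The following Thursday is June 15, 2023.
The following Sunday is June 18, 2023.

June 18, 2023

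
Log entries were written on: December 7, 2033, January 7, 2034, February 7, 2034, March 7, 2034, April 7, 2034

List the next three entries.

May 7, 2034; June 7, 2034; July 7, 2034

The day-of-month is always 7 (31, 31, 28, 31 days between events).
So this recurs on the 7th of each month.
May 2034: May 7, 2034.
Next: June 2034 → June 7, 2034.
Next: July 2034 → July 7, 2034.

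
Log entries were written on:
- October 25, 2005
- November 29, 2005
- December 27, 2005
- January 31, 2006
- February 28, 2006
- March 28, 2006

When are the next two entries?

April 25, 2006; May 30, 2006

Every date is a Tuesday; gaps 35, 28, 35, 28, 28 days.
Each is the last Tuesday of its month (at least one falls on the 29th or later, ruling out '4th Tuesday').
April 2006 ends with Tuesday April 25, 2006.
May 2006 ends with Tuesday May 30, 2006.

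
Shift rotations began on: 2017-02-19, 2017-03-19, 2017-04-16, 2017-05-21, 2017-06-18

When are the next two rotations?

These are Sundays at 28- or 35-day spacing (28, 28, 35, 28).
The pattern: 3rd Sunday of the month.
July 2017 — 3rd Sunday is 2017-07-16.
August 2017 — 3rd Sunday is 2017-08-20.

2017-07-16, 2017-08-20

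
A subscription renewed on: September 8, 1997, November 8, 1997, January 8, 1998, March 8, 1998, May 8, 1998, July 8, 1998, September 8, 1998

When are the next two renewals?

November 8, 1998; January 8, 1999

The day-of-month is always 8 (61, 61, 59, 61, 61, 62 days between events).
So this recurs on the 8th of every 2 months.
November 1998: November 8, 1998.
Next: January 1999 → January 8, 1999.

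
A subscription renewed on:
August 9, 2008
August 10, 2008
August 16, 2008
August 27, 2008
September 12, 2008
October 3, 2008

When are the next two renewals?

October 29, 2008; November 29, 2008

Intervals are 1, 6, 11, 16, 21 days — an arithmetic progression with common difference 5.
Next gap: 26 days. October 3, 2008 + 26 days = October 29, 2008.
Next gap: 31 days. October 29, 2008 + 31 days = November 29, 2008.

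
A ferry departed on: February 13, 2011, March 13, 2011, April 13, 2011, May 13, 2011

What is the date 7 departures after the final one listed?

The day-of-month is always 13 (28, 31, 30 days between events).
So this recurs on the 13th of each month.
June 2011: June 13, 2011.
Next: July 2011 → July 13, 2011.
Next: August 2011 → August 13, 2011.
September 2011: September 13, 2011.
Next: October 2011 → October 13, 2011.
November 2011: November 13, 2011.
Next: December 2011 → December 13, 2011.

December 13, 2011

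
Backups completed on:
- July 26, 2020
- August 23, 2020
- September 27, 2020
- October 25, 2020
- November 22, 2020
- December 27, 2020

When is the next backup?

These are Sundays at 28- or 35-day spacing (28, 35, 28, 28, 35).
The pattern: 4th Sunday of the month.
4th Sunday of January 2021: January 24, 2021.

January 24, 2021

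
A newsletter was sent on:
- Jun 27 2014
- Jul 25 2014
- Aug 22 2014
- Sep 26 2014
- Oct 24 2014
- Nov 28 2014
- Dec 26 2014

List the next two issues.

Jan 23 2015, Feb 27 2015

These are Fridays at 28- or 35-day spacing (28, 28, 35, 28, 35, 28).
The pattern: 4th Friday of the month.
4th Friday of January 2015: Jan 23 2015.
4th Friday of February 2015: Feb 27 2015.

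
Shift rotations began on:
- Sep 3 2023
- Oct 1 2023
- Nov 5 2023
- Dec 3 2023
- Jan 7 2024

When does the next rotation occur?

These are Sundays at 28- or 35-day spacing (28, 35, 28, 35).
The pattern: 1st Sunday of the month.
February 2024 — 1st Sunday is Feb 4 2024.

Feb 4 2024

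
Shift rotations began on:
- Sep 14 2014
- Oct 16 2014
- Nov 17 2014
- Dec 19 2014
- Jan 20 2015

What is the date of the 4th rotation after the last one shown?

Gaps between consecutive events: 32, 32, 32, 32 days — a constant 32-day interval.
Jan 20 2015 + 32 days = Feb 21 2015.
Feb 21 2015 + 32 days = Mar 25 2015.
Mar 25 2015 + 32 days = Apr 26 2015.
Apr 26 2015 + 32 days = May 28 2015.

May 28 2015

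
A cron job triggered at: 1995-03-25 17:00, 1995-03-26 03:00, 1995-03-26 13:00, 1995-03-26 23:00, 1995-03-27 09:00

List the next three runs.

1995-03-27 19:00, 1995-03-28 05:00, 1995-03-28 15:00

Gaps: 10, 10, 10, 10 hours — each event is 10 hours after the previous one.
1995-03-27 09:00 + 10 h = 1995-03-27 19:00.
1995-03-27 19:00 + 10 h = 1995-03-28 05:00.
1995-03-28 05:00 + 10 h = 1995-03-28 15:00.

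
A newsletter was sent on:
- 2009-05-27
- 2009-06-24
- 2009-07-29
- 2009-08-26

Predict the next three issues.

These are Wednesdays with 28, 35, 28-day gaps.
Each is the final Wednesday of its month — 2009-07-29 is past the 28th, so '4th Wednesday' doesn't fit.
September 2009 ends with Wednesday 2009-09-30.
Last Wednesday of October 2009: 2009-10-28.
November 2009 ends with Wednesday 2009-11-25.

2009-09-30, 2009-10-28, 2009-11-25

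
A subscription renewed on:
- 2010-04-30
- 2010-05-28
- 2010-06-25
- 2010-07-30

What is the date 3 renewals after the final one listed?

All Fridays; the gaps (28, 28, 35) vary with month length.
This is the last Friday of each month.
Last Friday of August 2010: 2010-08-27.
September 2010 ends with Friday 2010-09-24.
October 2010 ends with Friday 2010-10-29.

2010-10-29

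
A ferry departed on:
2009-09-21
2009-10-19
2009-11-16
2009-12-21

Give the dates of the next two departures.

These are Mondays at 28- or 35-day spacing (28, 28, 35).
The pattern: 3rd Monday of the month.
January 2010 — 3rd Monday is 2010-01-18.
3rd Monday of February 2010: 2010-02-15.

2010-01-18, 2010-02-15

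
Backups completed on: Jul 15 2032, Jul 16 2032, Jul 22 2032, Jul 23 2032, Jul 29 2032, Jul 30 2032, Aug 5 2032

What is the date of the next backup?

The gap pattern 1, 6, 1, 6, 1, 6 repeats every 2 events.
These are the Thursdays and Fridays of each week.
Next Friday: Aug 6 2032.

Aug 6 2032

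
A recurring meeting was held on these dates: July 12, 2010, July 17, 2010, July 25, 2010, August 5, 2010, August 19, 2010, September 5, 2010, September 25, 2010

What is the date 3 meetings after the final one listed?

The spacing grows by 3 each time: 5, 8, 11, 14, 17, 20 days.
Next gap: 23 days. September 25, 2010 + 23 days = October 18, 2010.
Next gap: 26 days. October 18, 2010 + 26 days = November 13, 2010.
Next gap: 29 days. November 13, 2010 + 29 days = December 12, 2010.

December 12, 2010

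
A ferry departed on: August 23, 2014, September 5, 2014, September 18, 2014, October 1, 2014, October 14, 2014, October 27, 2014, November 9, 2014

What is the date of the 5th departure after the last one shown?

January 13, 2015

The spacing is 13, 13, 13, 13, 13, 13 days — always 13 days.
November 9, 2014 + 13 days = November 22, 2014.
November 22, 2014 + 13 days = December 5, 2014.
December 5, 2014 + 13 days = December 18, 2014.
December 18, 2014 + 13 days = December 31, 2014.
December 31, 2014 + 13 days = January 13, 2015.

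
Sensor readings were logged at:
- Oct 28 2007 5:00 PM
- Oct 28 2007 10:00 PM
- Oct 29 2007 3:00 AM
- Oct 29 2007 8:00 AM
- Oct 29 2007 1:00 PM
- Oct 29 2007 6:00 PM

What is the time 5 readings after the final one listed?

Oct 30 2007 7:00 PM

Spacing: 5, 5, 5, 5, 5 h — constant 5 h.
Oct 29 2007 6:00 PM + 5 h = Oct 29 2007 11:00 PM.
Oct 29 2007 11:00 PM + 5 h = Oct 30 2007 4:00 AM.
Oct 30 2007 4:00 AM + 5 h = Oct 30 2007 9:00 AM.
Oct 30 2007 9:00 AM + 5 h = Oct 30 2007 2:00 PM.
Oct 30 2007 2:00 PM + 5 h = Oct 30 2007 7:00 PM.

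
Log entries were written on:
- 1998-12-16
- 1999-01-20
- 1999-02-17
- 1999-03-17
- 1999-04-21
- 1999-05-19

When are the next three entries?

Gaps: 35, 28, 28, 35, 28 days — a mix of 28 and 35. Every date is a Wednesday.
Each is the 3rd Wednesday of its month.
3rd Wednesday of June 1999: 1999-06-16.
3rd Wednesday of July 1999: 1999-07-21.
3rd Wednesday of August 1999: 1999-08-18.

1999-06-16, 1999-07-21, 1999-08-18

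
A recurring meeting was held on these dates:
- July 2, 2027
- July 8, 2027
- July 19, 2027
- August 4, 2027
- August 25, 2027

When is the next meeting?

Gaps: 6, 11, 16, 21 days — each gap is 5 larger than the previous one.
Next gap: 26 days. August 25, 2027 + 26 days = September 20, 2027.

September 20, 2027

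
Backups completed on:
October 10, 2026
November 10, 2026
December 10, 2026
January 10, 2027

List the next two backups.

The day-of-month is always 10 (31, 30, 31 days between events).
So this recurs on the 10th of each month.
February 2027: February 10, 2027.
March 2027: March 10, 2027.

February 10, 2027; March 10, 2027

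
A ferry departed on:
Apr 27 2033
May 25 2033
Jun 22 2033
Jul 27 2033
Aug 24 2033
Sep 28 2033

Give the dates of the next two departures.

Gaps: 28, 28, 35, 28, 35 days — a mix of 28 and 35. Every date is a Wednesday.
Each is the 4th Wednesday of its month.
4th Wednesday of October 2033: Oct 26 2033.
November 2033 — 4th Wednesday is Nov 23 2033.

Oct 26 2033, Nov 23 2033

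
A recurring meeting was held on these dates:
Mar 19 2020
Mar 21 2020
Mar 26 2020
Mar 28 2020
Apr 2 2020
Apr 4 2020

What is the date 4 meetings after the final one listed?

Apr 18 2020

Gaps: 2, 5, 2, 5, 2 days — not constant, but cyclic with period 2.
The events fall on every Thursday and Saturday.
The following Thursday is Apr 9 2020.
The following Saturday is Apr 11 2020.
Next Thursday: Apr 16 2020.
The following Saturday is Apr 18 2020.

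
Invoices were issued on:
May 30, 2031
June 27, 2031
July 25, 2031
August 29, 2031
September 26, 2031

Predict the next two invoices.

All Fridays; the gaps (28, 28, 35, 28) vary with month length.
This is the last Friday of each month.
October 2031 ends with Friday October 31, 2031.
November 2031 ends with Friday November 28, 2031.

October 31, 2031; November 28, 2031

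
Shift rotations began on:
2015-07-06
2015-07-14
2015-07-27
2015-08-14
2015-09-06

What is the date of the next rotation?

Intervals are 8, 13, 18, 23 days — an arithmetic progression with common difference 5.
Next gap: 28 days. 2015-09-06 + 28 days = 2015-10-04.

2015-10-04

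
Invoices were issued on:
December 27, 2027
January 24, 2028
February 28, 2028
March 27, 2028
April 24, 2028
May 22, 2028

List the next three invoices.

June 26, 2028; July 24, 2028; August 28, 2028

These are Mondays at 28- or 35-day spacing (28, 35, 28, 28, 28).
The pattern: 4th Monday of the month.
4th Monday of June 2028: June 26, 2028.
July 2028 — 4th Monday is July 24, 2028.
4th Monday of August 2028: August 28, 2028.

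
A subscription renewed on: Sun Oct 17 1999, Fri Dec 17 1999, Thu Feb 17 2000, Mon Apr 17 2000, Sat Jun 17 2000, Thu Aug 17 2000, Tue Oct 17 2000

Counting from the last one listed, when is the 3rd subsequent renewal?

Tue Apr 17 2001

The day-of-month is always 17 (61, 62, 60, 61, 61, 61 days between events).
So this recurs on the 17th of every 2 months.
December 2000: Sun Dec 17 2000.
Next: February 2001 → Sat Feb 17 2001.
April 2001: Tue Apr 17 2001.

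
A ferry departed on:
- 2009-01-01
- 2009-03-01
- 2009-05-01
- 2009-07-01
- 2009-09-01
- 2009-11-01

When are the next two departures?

2010-01-01, 2010-03-01

Gaps: 59, 61, 61, 62, 61 days — not constant. Every event is on the 1st of the month.
Pattern: the 1st of every 2 months.
January 2010: 2010-01-01.
Next: March 2010 → 2010-03-01.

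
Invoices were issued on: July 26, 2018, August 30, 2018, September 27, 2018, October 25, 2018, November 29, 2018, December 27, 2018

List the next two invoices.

January 31, 2019; February 28, 2019

Every date is a Thursday; gaps 35, 28, 28, 35, 28 days.
Each is the last Thursday of its month (at least one falls on the 29th or later, ruling out '4th Thursday').
January 2019 ends with Thursday January 31, 2019.
Last Thursday of February 2019: February 28, 2019.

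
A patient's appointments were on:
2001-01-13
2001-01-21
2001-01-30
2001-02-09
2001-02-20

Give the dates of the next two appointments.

2001-03-04, 2001-03-17

Gaps: 8, 9, 10, 11 days — each gap is 1 larger than the previous one.
Next gap: 12 days. 2001-02-20 + 12 days = 2001-03-04.
Next gap: 13 days. 2001-03-04 + 13 days = 2001-03-17.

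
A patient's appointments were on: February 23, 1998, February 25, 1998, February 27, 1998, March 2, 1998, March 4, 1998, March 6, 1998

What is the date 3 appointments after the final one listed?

March 13, 1998

The gap pattern 2, 2, 3, 2, 2 repeats every 3 events.
These are the Mondays, Wednesdays and Fridays of each week.
The following Monday is March 9, 1998.
The following Wednesday is March 11, 1998.
Next Friday: March 13, 1998.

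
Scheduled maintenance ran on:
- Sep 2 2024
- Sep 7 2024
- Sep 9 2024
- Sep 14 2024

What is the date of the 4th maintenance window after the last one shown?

Sep 28 2024

Gaps: 5, 2, 5 days — not constant, but cyclic with period 2.
The events fall on every Monday and Saturday.
The following Monday is Sep 16 2024.
The following Saturday is Sep 21 2024.
Next Monday: Sep 23 2024.
The following Saturday is Sep 28 2024.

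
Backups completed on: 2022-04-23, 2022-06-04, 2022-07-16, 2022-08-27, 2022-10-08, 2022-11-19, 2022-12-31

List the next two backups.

2023-02-11, 2023-03-25

Gaps between consecutive events: 42, 42, 42, 42, 42, 42 days — a constant 42-day interval.
2022-12-31 + 42 days = 2023-02-11.
2023-02-11 + 42 days = 2023-03-25.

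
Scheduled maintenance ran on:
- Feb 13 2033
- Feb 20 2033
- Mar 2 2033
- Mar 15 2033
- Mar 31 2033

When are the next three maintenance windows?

Intervals are 7, 10, 13, 16 days — an arithmetic progression with common difference 3.
Next gap: 19 days. Mar 31 2033 + 19 days = Apr 19 2033.
Next gap: 22 days. Apr 19 2033 + 22 days = May 11 2033.
Next gap: 25 days. May 11 2033 + 25 days = Jun 5 2033.

Apr 19 2033, May 11 2033, Jun 5 2033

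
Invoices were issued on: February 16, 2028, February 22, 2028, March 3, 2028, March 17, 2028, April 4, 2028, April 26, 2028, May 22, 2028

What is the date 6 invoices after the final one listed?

Intervals are 6, 10, 14, 18, 22, 26 days — an arithmetic progression with common difference 4.
Next gap: 30 days. May 22, 2028 + 30 days = June 21, 2028.
Next gap: 34 days. June 21, 2028 + 34 days = July 25, 2028.
Next gap: 38 days. July 25, 2028 + 38 days = September 1, 2028.
Next gap: 42 days. September 1, 2028 + 42 days = October 13, 2028.
Next gap: 46 days. October 13, 2028 + 46 days = November 28, 2028.
Next gap: 50 days. November 28, 2028 + 50 days = January 17, 2029.

January 17, 2029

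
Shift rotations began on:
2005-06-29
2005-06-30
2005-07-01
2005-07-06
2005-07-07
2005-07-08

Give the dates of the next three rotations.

Gaps: 1, 1, 5, 1, 1 days — not constant, but cyclic with period 3.
The events fall on every Wednesday, Thursday and Friday.
Next Wednesday: 2005-07-13.
The following Thursday is 2005-07-14.
Next Friday: 2005-07-15.

2005-07-13, 2005-07-14, 2005-07-15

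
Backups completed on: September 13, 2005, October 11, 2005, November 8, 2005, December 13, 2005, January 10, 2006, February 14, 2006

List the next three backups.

March 14, 2006; April 11, 2006; May 9, 2006

These are Tuesdays at 28- or 35-day spacing (28, 28, 35, 28, 35).
The pattern: 2nd Tuesday of the month.
March 2006 — 2nd Tuesday is March 14, 2006.
2nd Tuesday of April 2006: April 11, 2006.
2nd Tuesday of May 2006: May 9, 2006.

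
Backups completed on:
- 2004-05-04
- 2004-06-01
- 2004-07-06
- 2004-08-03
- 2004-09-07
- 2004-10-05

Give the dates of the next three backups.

All dates are Tuesdays, 28, 35, 28, 35, 28 days apart.
Specifically, the 1st Tuesday of each month.
1st Tuesday of November 2004: 2004-11-02.
December 2004 — 1st Tuesday is 2004-12-07.
January 2005 — 1st Tuesday is 2005-01-04.

2004-11-02, 2004-12-07, 2005-01-04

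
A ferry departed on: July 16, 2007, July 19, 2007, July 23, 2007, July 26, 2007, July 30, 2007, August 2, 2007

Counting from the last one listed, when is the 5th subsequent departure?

August 20, 2007

Gaps: 3, 4, 3, 4, 3 days — not constant, but cyclic with period 2.
The events fall on every Monday and Thursday.
Next Monday: August 6, 2007.
Next Thursday: August 9, 2007.
The following Monday is August 13, 2007.
The following Thursday is August 16, 2007.
Next Monday: August 20, 2007.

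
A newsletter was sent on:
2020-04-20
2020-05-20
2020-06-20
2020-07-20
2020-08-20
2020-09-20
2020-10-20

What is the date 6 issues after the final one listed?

Each date is the 20th; the gaps (30, 31, 30, 31, 31, 30) track the month lengths.
The rule is the 20th of each month.
Next: November 2020 → 2020-11-20.
December 2020: 2020-12-20.
Next: January 2021 → 2021-01-20.
Next: February 2021 → 2021-02-20.
Next: March 2021 → 2021-03-20.
April 2021: 2021-04-20.

2021-04-20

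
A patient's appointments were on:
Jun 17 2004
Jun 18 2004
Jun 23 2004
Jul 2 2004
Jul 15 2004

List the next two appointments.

Aug 1 2004, Aug 22 2004

Gaps: 1, 5, 9, 13 days — each gap is 4 larger than the previous one.
Next gap: 17 days. Jul 15 2004 + 17 days = Aug 1 2004.
Next gap: 21 days. Aug 1 2004 + 21 days = Aug 22 2004.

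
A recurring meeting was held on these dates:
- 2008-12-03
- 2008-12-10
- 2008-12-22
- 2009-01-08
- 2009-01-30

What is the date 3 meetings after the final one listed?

2009-05-06

The spacing grows by 5 each time: 7, 12, 17, 22 days.
Next gap: 27 days. 2009-01-30 + 27 days = 2009-02-26.
Next gap: 32 days. 2009-02-26 + 32 days = 2009-03-30.
Next gap: 37 days. 2009-03-30 + 37 days = 2009-05-06.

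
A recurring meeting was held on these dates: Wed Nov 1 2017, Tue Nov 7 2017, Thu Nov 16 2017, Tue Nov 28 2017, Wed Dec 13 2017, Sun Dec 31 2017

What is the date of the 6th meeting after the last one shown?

Wed Jun 20 2018

Intervals are 6, 9, 12, 15, 18 days — an arithmetic progression with common difference 3.
Next gap: 21 days. Sun Dec 31 2017 + 21 days = Sun Jan 21 2018.
Next gap: 24 days. Sun Jan 21 2018 + 24 days = Wed Feb 14 2018.
Next gap: 27 days. Wed Feb 14 2018 + 27 days = Tue Mar 13 2018.
Next gap: 30 days. Tue Mar 13 2018 + 30 days = Thu Apr 12 2018.
Next gap: 33 days. Thu Apr 12 2018 + 33 days = Tue May 15 2018.
Next gap: 36 days. Tue May 15 2018 + 36 days = Wed Jun 20 2018.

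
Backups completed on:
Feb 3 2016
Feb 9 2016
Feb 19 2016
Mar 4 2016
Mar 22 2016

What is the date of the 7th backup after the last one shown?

Intervals are 6, 10, 14, 18 days — an arithmetic progression with common difference 4.
Next gap: 22 days. Mar 22 2016 + 22 days = Apr 13 2016.
Next gap: 26 days. Apr 13 2016 + 26 days = May 9 2016.
Next gap: 30 days. May 9 2016 + 30 days = Jun 8 2016.
Next gap: 34 days. Jun 8 2016 + 34 days = Jul 12 2016.
Next gap: 38 days. Jul 12 2016 + 38 days = Aug 19 2016.
Next gap: 42 days. Aug 19 2016 + 42 days = Sep 30 2016.
Next gap: 46 days. Sep 30 2016 + 46 days = Nov 15 2016.

Nov 15 2016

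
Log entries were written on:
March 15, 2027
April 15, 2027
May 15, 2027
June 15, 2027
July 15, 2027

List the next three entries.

The day-of-month is always 15 (31, 30, 31, 30 days between events).
So this recurs on the 15th of each month.
Next: August 2027 → August 15, 2027.
September 2027: September 15, 2027.
October 2027: October 15, 2027.

August 15, 2027; September 15, 2027; October 15, 2027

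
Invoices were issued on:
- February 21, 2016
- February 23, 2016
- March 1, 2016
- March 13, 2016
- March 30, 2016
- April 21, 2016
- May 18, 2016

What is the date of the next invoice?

June 19, 2016

The spacing grows by 5 each time: 2, 7, 12, 17, 22, 27 days.
Next gap: 32 days. May 18, 2016 + 32 days = June 19, 2016.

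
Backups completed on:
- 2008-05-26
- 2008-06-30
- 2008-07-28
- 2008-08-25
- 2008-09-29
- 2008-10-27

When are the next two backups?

These are Mondays with 35, 28, 28, 35, 28-day gaps.
Each is the final Monday of its month — 2008-06-30 is past the 28th, so '4th Monday' doesn't fit.
November 2008 ends with Monday 2008-11-24.
December 2008 ends with Monday 2008-12-29.

2008-11-24, 2008-12-29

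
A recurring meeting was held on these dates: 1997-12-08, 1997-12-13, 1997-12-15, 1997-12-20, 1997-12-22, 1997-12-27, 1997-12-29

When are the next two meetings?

1998-01-03, 1998-01-05

The gap pattern 5, 2, 5, 2, 5, 2 repeats every 2 events.
These are the Mondays and Saturdays of each week.
The following Saturday is 1998-01-03.
The following Monday is 1998-01-05.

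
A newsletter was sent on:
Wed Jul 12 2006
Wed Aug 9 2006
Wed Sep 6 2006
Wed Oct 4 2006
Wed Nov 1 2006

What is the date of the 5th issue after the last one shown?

Wed Mar 21 2007

Every event comes 28 days after the last (28, 28, 28, 28).
Wed Nov 1 2006 + 28 days = Wed Nov 29 2006.
Wed Nov 29 2006 + 28 days = Wed Dec 27 2006.
Wed Dec 27 2006 + 28 days = Wed Jan 24 2007.
Wed Jan 24 2007 + 28 days = Wed Feb 21 2007.
Wed Feb 21 2007 + 28 days = Wed Mar 21 2007.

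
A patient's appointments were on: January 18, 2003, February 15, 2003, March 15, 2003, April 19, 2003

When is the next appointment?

All dates are Saturdays, 28, 28, 35 days apart.
Specifically, the 3rd Saturday of each month.
May 2003 — 3rd Saturday is May 17, 2003.

May 17, 2003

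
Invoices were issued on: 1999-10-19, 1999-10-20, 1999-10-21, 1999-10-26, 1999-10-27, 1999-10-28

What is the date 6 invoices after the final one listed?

1999-11-11

Gaps: 1, 1, 5, 1, 1 days — not constant, but cyclic with period 3.
The events fall on every Tuesday, Wednesday and Thursday.
The following Tuesday is 1999-11-02.
Next Wednesday: 1999-11-03.
The following Thursday is 1999-11-04.
The following Tuesday is 1999-11-09.
Next Wednesday: 1999-11-10.
Next Thursday: 1999-11-11.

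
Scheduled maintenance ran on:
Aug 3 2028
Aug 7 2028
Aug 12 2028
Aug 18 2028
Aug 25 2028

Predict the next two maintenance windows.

Intervals are 4, 5, 6, 7 days — an arithmetic progression with common difference 1.
Next gap: 8 days. Aug 25 2028 + 8 days = Sep 2 2028.
Next gap: 9 days. Sep 2 2028 + 9 days = Sep 11 2028.

Sep 2 2028, Sep 11 2028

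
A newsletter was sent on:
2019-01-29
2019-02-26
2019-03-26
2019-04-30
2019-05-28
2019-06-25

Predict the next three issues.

These are Tuesdays with 28, 28, 35, 28, 28-day gaps.
Each is the final Tuesday of its month — 2019-01-29 is past the 28th, so '4th Tuesday' doesn't fit.
Last Tuesday of July 2019: 2019-07-30.
August 2019 ends with Tuesday 2019-08-27.
Last Tuesday of September 2019: 2019-09-24.

2019-07-30, 2019-08-27, 2019-09-24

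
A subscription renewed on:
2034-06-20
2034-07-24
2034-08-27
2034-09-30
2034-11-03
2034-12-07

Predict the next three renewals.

The spacing is 34, 34, 34, 34, 34 days — always 34 days.
2034-12-07 + 34 days = 2035-01-10.
2035-01-10 + 34 days = 2035-02-13.
2035-02-13 + 34 days = 2035-03-19.

2035-01-10, 2035-02-13, 2035-03-19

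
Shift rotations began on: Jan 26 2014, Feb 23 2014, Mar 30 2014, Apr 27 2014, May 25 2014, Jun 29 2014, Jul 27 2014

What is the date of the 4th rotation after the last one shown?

These are Sundays with 28, 35, 28, 28, 35, 28-day gaps.
Each is the final Sunday of its month — Mar 30 2014 is past the 28th, so '4th Sunday' doesn't fit.
August 2014 ends with Sunday Aug 31 2014.
Last Sunday of September 2014: Sep 28 2014.
Last Sunday of October 2014: Oct 26 2014.
November 2014 ends with Sunday Nov 30 2014.

Nov 30 2014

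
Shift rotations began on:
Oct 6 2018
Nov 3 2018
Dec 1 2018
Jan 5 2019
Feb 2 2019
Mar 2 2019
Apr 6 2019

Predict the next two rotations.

May 4 2019, Jun 1 2019

These are Saturdays at 28- or 35-day spacing (28, 28, 35, 28, 28, 35).
The pattern: 1st Saturday of the month.
May 2019 — 1st Saturday is May 4 2019.
1st Saturday of June 2019: Jun 1 2019.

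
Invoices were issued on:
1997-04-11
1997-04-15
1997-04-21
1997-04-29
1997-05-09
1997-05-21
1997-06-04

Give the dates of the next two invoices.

1997-06-20, 1997-07-08

The spacing grows by 2 each time: 4, 6, 8, 10, 12, 14 days.
Next gap: 16 days. 1997-06-04 + 16 days = 1997-06-20.
Next gap: 18 days. 1997-06-20 + 18 days = 1997-07-08.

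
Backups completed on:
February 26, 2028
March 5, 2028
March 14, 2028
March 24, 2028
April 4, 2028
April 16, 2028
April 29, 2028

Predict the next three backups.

Intervals are 8, 9, 10, 11, 12, 13 days — an arithmetic progression with common difference 1.
Next gap: 14 days. April 29, 2028 + 14 days = May 13, 2028.
Next gap: 15 days. May 13, 2028 + 15 days = May 28, 2028.
Next gap: 16 days. May 28, 2028 + 16 days = June 13, 2028.

May 13, 2028; May 28, 2028; June 13, 2028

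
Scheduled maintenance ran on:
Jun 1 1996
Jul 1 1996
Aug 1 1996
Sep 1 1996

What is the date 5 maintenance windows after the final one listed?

Feb 1 1997

Gaps: 30, 31, 31 days — not constant. Every event is on the 1st of the month.
Pattern: the 1st of each month.
October 1996: Oct 1 1996.
Next: November 1996 → Nov 1 1996.
December 1996: Dec 1 1996.
Next: January 1997 → Jan 1 1997.
Next: February 1997 → Feb 1 1997.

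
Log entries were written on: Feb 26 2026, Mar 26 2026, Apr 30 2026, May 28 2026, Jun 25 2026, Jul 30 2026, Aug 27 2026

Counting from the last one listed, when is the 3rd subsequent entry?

Every date is a Thursday; gaps 28, 35, 28, 28, 35, 28 days.
Each is the last Thursday of its month (at least one falls on the 29th or later, ruling out '4th Thursday').
Last Thursday of September 2026: Sep 24 2026.
October 2026 ends with Thursday Oct 29 2026.
Last Thursday of November 2026: Nov 26 2026.

Nov 26 2026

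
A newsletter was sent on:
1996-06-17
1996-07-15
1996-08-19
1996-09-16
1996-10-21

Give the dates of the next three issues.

1996-11-18, 1996-12-16, 1997-01-20

All dates are Mondays, 28, 35, 28, 35 days apart.
Specifically, the 3rd Monday of each month.
3rd Monday of November 1996: 1996-11-18.
December 1996 — 3rd Monday is 1996-12-16.
January 1997 — 3rd Monday is 1997-01-20.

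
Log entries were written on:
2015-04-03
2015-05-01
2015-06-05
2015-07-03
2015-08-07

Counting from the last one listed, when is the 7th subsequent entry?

All dates are Fridays, 28, 35, 28, 35 days apart.
Specifically, the 1st Friday of each month.
1st Friday of September 2015: 2015-09-04.
1st Friday of October 2015: 2015-10-02.
1st Friday of November 2015: 2015-11-06.
December 2015 — 1st Friday is 2015-12-04.
January 2016 — 1st Friday is 2016-01-01.
1st Friday of February 2016: 2016-02-05.
March 2016 — 1st Friday is 2016-03-04.

2016-03-04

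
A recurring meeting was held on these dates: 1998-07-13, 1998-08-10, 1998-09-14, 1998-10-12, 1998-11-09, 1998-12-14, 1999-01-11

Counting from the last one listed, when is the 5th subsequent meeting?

Gaps: 28, 35, 28, 28, 35, 28 days — a mix of 28 and 35. Every date is a Monday.
Each is the 2nd Monday of its month.
February 1999 — 2nd Monday is 1999-02-08.
2nd Monday of March 1999: 1999-03-08.
2nd Monday of April 1999: 1999-04-12.
May 1999 — 2nd Monday is 1999-05-10.
June 1999 — 2nd Monday is 1999-06-14.

1999-06-14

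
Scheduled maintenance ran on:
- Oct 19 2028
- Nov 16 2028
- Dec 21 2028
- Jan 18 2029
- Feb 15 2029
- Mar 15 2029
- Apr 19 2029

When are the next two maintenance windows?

May 17 2029, Jun 21 2029

Gaps: 28, 35, 28, 28, 28, 35 days — a mix of 28 and 35. Every date is a Thursday.
Each is the 3rd Thursday of its month.
May 2029 — 3rd Thursday is May 17 2029.
June 2029 — 3rd Thursday is Jun 21 2029.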